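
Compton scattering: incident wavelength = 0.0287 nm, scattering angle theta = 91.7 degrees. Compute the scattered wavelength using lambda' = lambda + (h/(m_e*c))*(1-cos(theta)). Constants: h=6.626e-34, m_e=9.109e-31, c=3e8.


Compton wavelength: h/(m_e*c) = 2.4247e-12 m
d_lambda = 2.4247e-12 * (1 - cos(91.7 deg))
= 2.4247e-12 * 1.029666
= 2.4966e-12 m = 0.002497 nm
lambda' = 0.0287 + 0.002497
= 0.031197 nm

0.031197


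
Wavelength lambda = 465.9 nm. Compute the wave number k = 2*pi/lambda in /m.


k = 2 * pi / lambda
= 6.2832 / (465.9e-9)
= 6.2832 / 4.6590e-07
= 1.3486e+07 /m

1.3486e+07


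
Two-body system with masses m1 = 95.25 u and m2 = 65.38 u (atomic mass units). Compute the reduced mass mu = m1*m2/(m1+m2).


mu = m1 * m2 / (m1 + m2)
= 95.25 * 65.38 / (95.25 + 65.38)
= 6227.445 / 160.63
= 38.7689 u

38.7689


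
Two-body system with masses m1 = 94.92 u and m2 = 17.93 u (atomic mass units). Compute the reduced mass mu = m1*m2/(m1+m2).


mu = m1 * m2 / (m1 + m2)
= 94.92 * 17.93 / (94.92 + 17.93)
= 1701.9156 / 112.85
= 15.0812 u

15.0812


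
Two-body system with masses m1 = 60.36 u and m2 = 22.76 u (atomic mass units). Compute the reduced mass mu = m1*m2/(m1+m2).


mu = m1 * m2 / (m1 + m2)
= 60.36 * 22.76 / (60.36 + 22.76)
= 1373.7936 / 83.12
= 16.5278 u

16.5278


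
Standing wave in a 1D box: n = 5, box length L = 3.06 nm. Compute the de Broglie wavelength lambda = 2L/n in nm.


lambda = 2L / n
= 2 * 3.06 / 5
= 6.12 / 5
= 1.224 nm

1.224


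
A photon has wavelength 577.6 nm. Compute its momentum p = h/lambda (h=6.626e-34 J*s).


p = h / lambda
= 6.626e-34 / (577.6e-9)
= 6.626e-34 / 5.7760e-07
= 1.1472e-27 kg*m/s

1.1472e-27


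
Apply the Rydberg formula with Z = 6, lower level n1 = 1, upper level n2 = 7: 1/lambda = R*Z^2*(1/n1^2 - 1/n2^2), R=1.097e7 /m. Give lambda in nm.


1/lambda = R * Z^2 * (1/n1^2 - 1/n2^2)
= 1.097e7 * 6^2 * (1/1^2 - 1/7^2)
= 1.097e7 * 36 * (1.0 - 0.020408)
= 3.8686e+08 /m
lambda = 1 / 3.8686e+08
= 2.5849 nm

2.5849


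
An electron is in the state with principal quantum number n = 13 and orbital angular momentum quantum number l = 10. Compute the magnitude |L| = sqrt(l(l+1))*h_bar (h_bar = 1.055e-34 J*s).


L = sqrt(l*(l+1)) * h_bar
= sqrt(10 * 11) * 1.055e-34
= sqrt(110) * 1.055e-34
= 10.4881 * 1.055e-34
= 1.1065e-33 J*s

1.1065e-33


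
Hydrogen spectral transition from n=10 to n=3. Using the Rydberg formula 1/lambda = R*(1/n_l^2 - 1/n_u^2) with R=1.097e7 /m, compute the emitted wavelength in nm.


1/lambda = R * (1/n_l^2 - 1/n_u^2)
= 1.097e7 * (1/3^2 - 1/10^2)
= 1.097e7 * (0.111111 - 0.01)
= 1.097e7 * 0.101111
= 1.1092e+06 /m
lambda = 1 / 1.1092e+06 = 901.5597 nm

901.5597


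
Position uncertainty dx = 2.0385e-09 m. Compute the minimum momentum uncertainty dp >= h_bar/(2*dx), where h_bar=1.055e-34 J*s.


dp = h_bar / (2 * dx)
= 1.055e-34 / (2 * 2.0385e-09)
= 1.055e-34 / 4.0770e-09
= 2.5877e-26 kg*m/s

2.5877e-26


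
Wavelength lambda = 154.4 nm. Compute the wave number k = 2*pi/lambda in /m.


k = 2 * pi / lambda
= 6.2832 / (154.4e-9)
= 6.2832 / 1.5440e-07
= 4.0694e+07 /m

4.0694e+07


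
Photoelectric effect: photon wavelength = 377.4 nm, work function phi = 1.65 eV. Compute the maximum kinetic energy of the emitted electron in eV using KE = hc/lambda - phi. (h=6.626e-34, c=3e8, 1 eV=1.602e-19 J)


E_photon = hc / lambda
= (6.626e-34)(3e8) / (377.4e-9)
= 5.2671e-19 J
= 3.2878 eV
KE = E_photon - phi
= 3.2878 - 1.65
= 1.6378 eV

1.6378


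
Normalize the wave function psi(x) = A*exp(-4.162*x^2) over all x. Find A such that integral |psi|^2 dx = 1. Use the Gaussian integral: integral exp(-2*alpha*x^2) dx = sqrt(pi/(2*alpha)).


integral |psi|^2 dx = A^2 * sqrt(pi/(2*alpha)) = 1
A^2 = sqrt(2*alpha/pi)
= sqrt(2 * 4.162 / pi)
= 1.627763
A = sqrt(1.627763)
= 1.2758

1.2758


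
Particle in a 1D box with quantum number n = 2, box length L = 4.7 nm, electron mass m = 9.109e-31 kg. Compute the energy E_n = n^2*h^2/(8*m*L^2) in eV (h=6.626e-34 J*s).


E = n^2 * h^2 / (8 * m * L^2)
= 2^2 * (6.626e-34)^2 / (8 * 9.109e-31 * (4.7e-9)^2)
= 4 * 4.3904e-67 / (8 * 9.109e-31 * 2.2090e-17)
= 1.0910e-20 J
= 0.0681 eV

0.0681


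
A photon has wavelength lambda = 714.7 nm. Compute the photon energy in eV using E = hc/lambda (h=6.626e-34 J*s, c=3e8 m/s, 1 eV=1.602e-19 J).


E = hc / lambda
= (6.626e-34)(3e8) / (714.7e-9)
= 1.9878e-25 / 7.1470e-07
= 2.7813e-19 J
Converting to eV: 2.7813e-19 / 1.602e-19
= 1.7361 eV

1.7361


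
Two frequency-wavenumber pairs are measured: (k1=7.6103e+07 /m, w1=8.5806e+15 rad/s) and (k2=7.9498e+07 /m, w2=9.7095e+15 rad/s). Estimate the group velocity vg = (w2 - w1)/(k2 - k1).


vg = (w2 - w1) / (k2 - k1)
= (9.7095e+15 - 8.5806e+15) / (7.9498e+07 - 7.6103e+07)
= 1.1289e+15 / 3.3950e+06
= 3.3252e+08 m/s

3.3252e+08


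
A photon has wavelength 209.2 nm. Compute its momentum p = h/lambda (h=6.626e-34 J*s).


p = h / lambda
= 6.626e-34 / (209.2e-9)
= 6.626e-34 / 2.0920e-07
= 3.1673e-27 kg*m/s

3.1673e-27


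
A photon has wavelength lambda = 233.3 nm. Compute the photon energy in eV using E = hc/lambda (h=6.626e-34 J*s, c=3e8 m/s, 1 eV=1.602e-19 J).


E = hc / lambda
= (6.626e-34)(3e8) / (233.3e-9)
= 1.9878e-25 / 2.3330e-07
= 8.5204e-19 J
Converting to eV: 8.5204e-19 / 1.602e-19
= 5.3186 eV

5.3186


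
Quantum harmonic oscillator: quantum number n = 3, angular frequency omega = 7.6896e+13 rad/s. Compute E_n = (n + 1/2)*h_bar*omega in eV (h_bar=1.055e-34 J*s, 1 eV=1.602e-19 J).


E = (n + 1/2) * h_bar * omega
= (3 + 0.5) * 1.055e-34 * 7.6896e+13
= 3.5 * 8.1125e-21
= 2.8394e-20 J
= 0.1772 eV

0.1772


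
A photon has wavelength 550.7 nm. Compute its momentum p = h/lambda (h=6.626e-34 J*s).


p = h / lambda
= 6.626e-34 / (550.7e-9)
= 6.626e-34 / 5.5070e-07
= 1.2032e-27 kg*m/s

1.2032e-27


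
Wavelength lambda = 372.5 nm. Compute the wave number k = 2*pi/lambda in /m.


k = 2 * pi / lambda
= 6.2832 / (372.5e-9)
= 6.2832 / 3.7250e-07
= 1.6868e+07 /m

1.6868e+07


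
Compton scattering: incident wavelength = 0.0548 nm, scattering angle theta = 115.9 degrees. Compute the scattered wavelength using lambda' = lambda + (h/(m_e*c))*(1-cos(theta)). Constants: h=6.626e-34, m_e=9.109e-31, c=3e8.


Compton wavelength: h/(m_e*c) = 2.4247e-12 m
d_lambda = 2.4247e-12 * (1 - cos(115.9 deg))
= 2.4247e-12 * 1.436802
= 3.4838e-12 m = 0.003484 nm
lambda' = 0.0548 + 0.003484
= 0.058284 nm

0.058284


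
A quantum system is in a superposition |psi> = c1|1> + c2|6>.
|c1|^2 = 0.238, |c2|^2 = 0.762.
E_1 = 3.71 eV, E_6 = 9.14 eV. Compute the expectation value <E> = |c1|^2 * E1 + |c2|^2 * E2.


<E> = |c1|^2 * E1 + |c2|^2 * E2
= 0.238 * 3.71 + 0.762 * 9.14
= 0.883 + 6.9647
= 7.8477 eV

7.8477


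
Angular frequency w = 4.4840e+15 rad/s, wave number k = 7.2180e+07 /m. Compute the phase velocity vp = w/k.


vp = w / k
= 4.4840e+15 / 7.2180e+07
= 6.2122e+07 m/s

6.2122e+07


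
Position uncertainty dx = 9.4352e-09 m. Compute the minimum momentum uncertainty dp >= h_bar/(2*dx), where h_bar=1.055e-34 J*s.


dp = h_bar / (2 * dx)
= 1.055e-34 / (2 * 9.4352e-09)
= 1.055e-34 / 1.8870e-08
= 5.5908e-27 kg*m/s

5.5908e-27


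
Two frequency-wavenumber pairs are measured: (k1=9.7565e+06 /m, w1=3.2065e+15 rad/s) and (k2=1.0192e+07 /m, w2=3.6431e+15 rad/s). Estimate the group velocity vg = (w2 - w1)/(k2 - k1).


vg = (w2 - w1) / (k2 - k1)
= (3.6431e+15 - 3.2065e+15) / (1.0192e+07 - 9.7565e+06)
= 4.3660e+14 / 4.3550e+05
= 1.0025e+09 m/s

1.0025e+09


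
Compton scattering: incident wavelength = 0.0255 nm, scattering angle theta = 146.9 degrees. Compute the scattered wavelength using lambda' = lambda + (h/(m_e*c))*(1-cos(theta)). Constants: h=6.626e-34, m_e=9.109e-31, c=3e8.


Compton wavelength: h/(m_e*c) = 2.4247e-12 m
d_lambda = 2.4247e-12 * (1 - cos(146.9 deg))
= 2.4247e-12 * 1.837719
= 4.4559e-12 m = 0.004456 nm
lambda' = 0.0255 + 0.004456
= 0.029956 nm

0.029956


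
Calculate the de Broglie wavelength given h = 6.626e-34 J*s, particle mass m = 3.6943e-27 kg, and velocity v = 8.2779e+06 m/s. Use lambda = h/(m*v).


lambda = h / (m * v)
= 6.626e-34 / (3.6943e-27 * 8.2779e+06)
= 6.626e-34 / 3.0581e-20
= 2.1667e-14 m

2.1667e-14


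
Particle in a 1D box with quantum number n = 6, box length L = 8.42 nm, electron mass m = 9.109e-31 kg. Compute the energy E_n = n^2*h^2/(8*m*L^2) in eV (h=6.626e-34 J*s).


E = n^2 * h^2 / (8 * m * L^2)
= 6^2 * (6.626e-34)^2 / (8 * 9.109e-31 * (8.42e-9)^2)
= 36 * 4.3904e-67 / (8 * 9.109e-31 * 7.0896e-17)
= 3.0593e-20 J
= 0.191 eV

0.191


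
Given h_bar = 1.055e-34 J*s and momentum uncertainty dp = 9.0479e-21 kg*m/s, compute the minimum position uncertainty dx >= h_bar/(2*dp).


dx = h_bar / (2 * dp)
= 1.055e-34 / (2 * 9.0479e-21)
= 1.055e-34 / 1.8096e-20
= 5.8301e-15 m

5.8301e-15


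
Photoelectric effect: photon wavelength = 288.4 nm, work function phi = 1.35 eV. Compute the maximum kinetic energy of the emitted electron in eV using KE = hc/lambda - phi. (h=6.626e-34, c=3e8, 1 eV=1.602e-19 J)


E_photon = hc / lambda
= (6.626e-34)(3e8) / (288.4e-9)
= 6.8925e-19 J
= 4.3024 eV
KE = E_photon - phi
= 4.3024 - 1.35
= 2.9524 eV

2.9524


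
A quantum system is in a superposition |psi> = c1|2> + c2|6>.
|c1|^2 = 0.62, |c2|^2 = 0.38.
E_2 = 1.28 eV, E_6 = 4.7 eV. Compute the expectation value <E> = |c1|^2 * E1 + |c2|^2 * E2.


<E> = |c1|^2 * E1 + |c2|^2 * E2
= 0.62 * 1.28 + 0.38 * 4.7
= 0.7936 + 1.786
= 2.5796 eV

2.5796


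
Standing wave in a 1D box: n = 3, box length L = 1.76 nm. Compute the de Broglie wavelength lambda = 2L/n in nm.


lambda = 2L / n
= 2 * 1.76 / 3
= 3.52 / 3
= 1.1733 nm

1.1733


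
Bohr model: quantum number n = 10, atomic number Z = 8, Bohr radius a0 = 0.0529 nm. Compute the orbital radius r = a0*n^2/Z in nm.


r = a0 * n^2 / Z
= 0.0529 * 10^2 / 8
= 0.0529 * 100 / 8
= 0.6613 nm

0.6613


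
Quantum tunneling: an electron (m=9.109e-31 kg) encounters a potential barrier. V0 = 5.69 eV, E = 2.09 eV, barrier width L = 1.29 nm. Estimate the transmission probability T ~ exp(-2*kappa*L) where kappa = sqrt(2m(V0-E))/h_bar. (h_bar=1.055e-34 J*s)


V0 - E = 3.6 eV = 5.7672e-19 J
kappa = sqrt(2 * m * (V0-E)) / h_bar
= sqrt(2 * 9.109e-31 * 5.7672e-19) / 1.055e-34
= 9.7158e+09 /m
2*kappa*L = 2 * 9.7158e+09 * 1.29e-9
= 25.0669
T = exp(-25.0669) = 1.298963e-11

1.298963e-11


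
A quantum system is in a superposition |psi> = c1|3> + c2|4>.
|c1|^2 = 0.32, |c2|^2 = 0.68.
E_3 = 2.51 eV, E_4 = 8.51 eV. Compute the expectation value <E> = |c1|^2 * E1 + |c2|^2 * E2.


<E> = |c1|^2 * E1 + |c2|^2 * E2
= 0.32 * 2.51 + 0.68 * 8.51
= 0.8032 + 5.7868
= 6.59 eV

6.59


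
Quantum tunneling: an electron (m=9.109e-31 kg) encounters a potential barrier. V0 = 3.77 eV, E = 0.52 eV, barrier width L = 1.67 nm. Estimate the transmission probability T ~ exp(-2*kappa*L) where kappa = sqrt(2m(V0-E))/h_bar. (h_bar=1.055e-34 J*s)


V0 - E = 3.25 eV = 5.2065e-19 J
kappa = sqrt(2 * m * (V0-E)) / h_bar
= sqrt(2 * 9.109e-31 * 5.2065e-19) / 1.055e-34
= 9.2315e+09 /m
2*kappa*L = 2 * 9.2315e+09 * 1.67e-9
= 30.8331
T = exp(-30.8331) = 4.067726e-14

4.067726e-14


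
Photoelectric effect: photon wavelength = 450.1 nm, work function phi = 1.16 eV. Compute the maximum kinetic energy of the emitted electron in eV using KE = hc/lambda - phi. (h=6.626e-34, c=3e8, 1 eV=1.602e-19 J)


E_photon = hc / lambda
= (6.626e-34)(3e8) / (450.1e-9)
= 4.4164e-19 J
= 2.7568 eV
KE = E_photon - phi
= 2.7568 - 1.16
= 1.5968 eV

1.5968


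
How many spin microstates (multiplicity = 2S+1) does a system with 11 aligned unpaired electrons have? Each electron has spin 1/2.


Total spin S = N * (1/2) = 11 * 0.5 = 5.5
Spin multiplicity = 2S + 1
= 2 * 5.5 + 1
= 12

12


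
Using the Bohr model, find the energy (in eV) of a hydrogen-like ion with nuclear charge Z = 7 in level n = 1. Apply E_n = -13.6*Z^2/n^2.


E_n = -13.6 * Z^2 / n^2
= -13.6 * 7^2 / 1^2
= -13.6 * 49 / 1
= -666.4 eV

-666.4


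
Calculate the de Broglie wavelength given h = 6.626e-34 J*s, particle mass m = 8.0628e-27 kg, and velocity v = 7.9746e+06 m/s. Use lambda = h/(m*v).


lambda = h / (m * v)
= 6.626e-34 / (8.0628e-27 * 7.9746e+06)
= 6.626e-34 / 6.4298e-20
= 1.0305e-14 m

1.0305e-14


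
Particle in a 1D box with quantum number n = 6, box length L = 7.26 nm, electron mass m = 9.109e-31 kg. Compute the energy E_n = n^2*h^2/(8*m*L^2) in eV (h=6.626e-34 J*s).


E = n^2 * h^2 / (8 * m * L^2)
= 6^2 * (6.626e-34)^2 / (8 * 9.109e-31 * (7.26e-9)^2)
= 36 * 4.3904e-67 / (8 * 9.109e-31 * 5.2708e-17)
= 4.1150e-20 J
= 0.2569 eV

0.2569


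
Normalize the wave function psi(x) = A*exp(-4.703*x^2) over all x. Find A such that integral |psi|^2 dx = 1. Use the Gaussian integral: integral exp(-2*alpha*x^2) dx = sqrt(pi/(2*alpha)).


integral |psi|^2 dx = A^2 * sqrt(pi/(2*alpha)) = 1
A^2 = sqrt(2*alpha/pi)
= sqrt(2 * 4.703 / pi)
= 1.730324
A = sqrt(1.730324)
= 1.3154

1.3154


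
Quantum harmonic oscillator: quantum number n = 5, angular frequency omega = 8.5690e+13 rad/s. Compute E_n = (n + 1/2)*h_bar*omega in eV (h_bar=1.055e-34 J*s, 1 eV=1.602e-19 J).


E = (n + 1/2) * h_bar * omega
= (5 + 0.5) * 1.055e-34 * 8.5690e+13
= 5.5 * 9.0403e-21
= 4.9722e-20 J
= 0.3104 eV

0.3104


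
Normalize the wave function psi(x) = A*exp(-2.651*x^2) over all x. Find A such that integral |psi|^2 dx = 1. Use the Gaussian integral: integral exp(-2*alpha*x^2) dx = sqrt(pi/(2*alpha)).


integral |psi|^2 dx = A^2 * sqrt(pi/(2*alpha)) = 1
A^2 = sqrt(2*alpha/pi)
= sqrt(2 * 2.651 / pi)
= 1.299107
A = sqrt(1.299107)
= 1.1398

1.1398


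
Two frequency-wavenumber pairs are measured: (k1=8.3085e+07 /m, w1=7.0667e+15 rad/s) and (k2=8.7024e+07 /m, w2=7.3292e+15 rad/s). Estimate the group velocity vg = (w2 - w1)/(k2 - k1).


vg = (w2 - w1) / (k2 - k1)
= (7.3292e+15 - 7.0667e+15) / (8.7024e+07 - 8.3085e+07)
= 2.6250e+14 / 3.9390e+06
= 6.6641e+07 m/s

6.6641e+07


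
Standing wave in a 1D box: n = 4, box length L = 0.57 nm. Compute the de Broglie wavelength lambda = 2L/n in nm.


lambda = 2L / n
= 2 * 0.57 / 4
= 1.14 / 4
= 0.285 nm

0.285


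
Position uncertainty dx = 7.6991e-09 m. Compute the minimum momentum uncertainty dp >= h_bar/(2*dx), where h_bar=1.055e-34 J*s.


dp = h_bar / (2 * dx)
= 1.055e-34 / (2 * 7.6991e-09)
= 1.055e-34 / 1.5398e-08
= 6.8515e-27 kg*m/s

6.8515e-27


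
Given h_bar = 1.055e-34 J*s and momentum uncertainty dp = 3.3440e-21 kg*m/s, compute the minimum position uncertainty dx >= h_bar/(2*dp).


dx = h_bar / (2 * dp)
= 1.055e-34 / (2 * 3.3440e-21)
= 1.055e-34 / 6.6880e-21
= 1.5775e-14 m

1.5775e-14


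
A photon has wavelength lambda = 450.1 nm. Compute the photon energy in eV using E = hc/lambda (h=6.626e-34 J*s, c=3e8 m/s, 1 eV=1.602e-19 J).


E = hc / lambda
= (6.626e-34)(3e8) / (450.1e-9)
= 1.9878e-25 / 4.5010e-07
= 4.4164e-19 J
Converting to eV: 4.4164e-19 / 1.602e-19
= 2.7568 eV

2.7568


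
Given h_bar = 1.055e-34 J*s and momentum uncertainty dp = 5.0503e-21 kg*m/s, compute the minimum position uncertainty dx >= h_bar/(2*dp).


dx = h_bar / (2 * dp)
= 1.055e-34 / (2 * 5.0503e-21)
= 1.055e-34 / 1.0101e-20
= 1.0445e-14 m

1.0445e-14


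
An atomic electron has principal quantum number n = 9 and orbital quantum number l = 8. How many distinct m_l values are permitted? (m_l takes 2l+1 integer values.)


m_l ranges from -l to +l in integer steps
So m_l goes from -8 to +8
Count = 2l + 1 = 2*8 + 1
= 17

17


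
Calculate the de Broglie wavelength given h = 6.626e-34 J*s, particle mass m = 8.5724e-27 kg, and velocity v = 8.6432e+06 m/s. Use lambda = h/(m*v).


lambda = h / (m * v)
= 6.626e-34 / (8.5724e-27 * 8.6432e+06)
= 6.626e-34 / 7.4093e-20
= 8.9428e-15 m

8.9428e-15


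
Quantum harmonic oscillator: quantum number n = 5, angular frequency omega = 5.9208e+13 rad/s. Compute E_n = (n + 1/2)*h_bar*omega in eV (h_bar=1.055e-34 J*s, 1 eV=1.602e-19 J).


E = (n + 1/2) * h_bar * omega
= (5 + 0.5) * 1.055e-34 * 5.9208e+13
= 5.5 * 6.2464e-21
= 3.4355e-20 J
= 0.2145 eV

0.2145


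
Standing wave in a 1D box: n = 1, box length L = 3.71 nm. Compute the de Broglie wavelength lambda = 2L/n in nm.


lambda = 2L / n
= 2 * 3.71 / 1
= 7.42 / 1
= 7.42 nm

7.42


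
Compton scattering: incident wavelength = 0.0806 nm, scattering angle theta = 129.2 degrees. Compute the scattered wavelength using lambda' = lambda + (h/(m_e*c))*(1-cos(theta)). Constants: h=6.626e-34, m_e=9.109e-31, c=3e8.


Compton wavelength: h/(m_e*c) = 2.4247e-12 m
d_lambda = 2.4247e-12 * (1 - cos(129.2 deg))
= 2.4247e-12 * 1.632029
= 3.9572e-12 m = 0.003957 nm
lambda' = 0.0806 + 0.003957
= 0.084557 nm

0.084557


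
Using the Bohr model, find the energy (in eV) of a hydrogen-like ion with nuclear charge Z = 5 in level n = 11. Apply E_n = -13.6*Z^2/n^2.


E_n = -13.6 * Z^2 / n^2
= -13.6 * 5^2 / 11^2
= -13.6 * 25 / 121
= -2.8099 eV

-2.8099


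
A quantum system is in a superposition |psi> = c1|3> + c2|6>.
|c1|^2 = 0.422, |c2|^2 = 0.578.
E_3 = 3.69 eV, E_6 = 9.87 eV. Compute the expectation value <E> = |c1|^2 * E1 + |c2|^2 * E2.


<E> = |c1|^2 * E1 + |c2|^2 * E2
= 0.422 * 3.69 + 0.578 * 9.87
= 1.5572 + 5.7049
= 7.262 eV

7.262


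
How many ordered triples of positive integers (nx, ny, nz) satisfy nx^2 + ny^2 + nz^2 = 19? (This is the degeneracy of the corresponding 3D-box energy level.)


Enumerate all (nx, ny, nz) with nx^2 + ny^2 + nz^2 = 19:
(1,3,3)
(3,1,3)
(3,3,1)
Total degeneracy = 3

3


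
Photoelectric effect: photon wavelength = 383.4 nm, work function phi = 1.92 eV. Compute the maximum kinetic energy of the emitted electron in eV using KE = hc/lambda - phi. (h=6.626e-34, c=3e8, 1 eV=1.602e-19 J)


E_photon = hc / lambda
= (6.626e-34)(3e8) / (383.4e-9)
= 5.1847e-19 J
= 3.2364 eV
KE = E_photon - phi
= 3.2364 - 1.92
= 1.3164 eV

1.3164


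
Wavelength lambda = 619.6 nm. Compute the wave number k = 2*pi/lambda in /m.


k = 2 * pi / lambda
= 6.2832 / (619.6e-9)
= 6.2832 / 6.1960e-07
= 1.0141e+07 /m

1.0141e+07


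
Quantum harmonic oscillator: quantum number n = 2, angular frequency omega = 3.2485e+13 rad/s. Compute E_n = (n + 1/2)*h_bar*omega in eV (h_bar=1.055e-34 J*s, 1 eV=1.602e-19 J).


E = (n + 1/2) * h_bar * omega
= (2 + 0.5) * 1.055e-34 * 3.2485e+13
= 2.5 * 3.4272e-21
= 8.5679e-21 J
= 0.0535 eV

0.0535


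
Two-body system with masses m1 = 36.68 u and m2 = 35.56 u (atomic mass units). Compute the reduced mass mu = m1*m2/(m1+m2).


mu = m1 * m2 / (m1 + m2)
= 36.68 * 35.56 / (36.68 + 35.56)
= 1304.3408 / 72.24
= 18.0557 u

18.0557


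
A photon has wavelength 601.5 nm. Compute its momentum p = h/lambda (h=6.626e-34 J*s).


p = h / lambda
= 6.626e-34 / (601.5e-9)
= 6.626e-34 / 6.0150e-07
= 1.1016e-27 kg*m/s

1.1016e-27


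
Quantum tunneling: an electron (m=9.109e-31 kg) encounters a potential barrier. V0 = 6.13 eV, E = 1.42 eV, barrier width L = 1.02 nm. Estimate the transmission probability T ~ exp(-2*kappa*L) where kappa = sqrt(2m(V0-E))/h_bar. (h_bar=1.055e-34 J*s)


V0 - E = 4.71 eV = 7.5454e-19 J
kappa = sqrt(2 * m * (V0-E)) / h_bar
= sqrt(2 * 9.109e-31 * 7.5454e-19) / 1.055e-34
= 1.1113e+10 /m
2*kappa*L = 2 * 1.1113e+10 * 1.02e-9
= 22.671
T = exp(-22.671) = 1.426036e-10

1.426036e-10


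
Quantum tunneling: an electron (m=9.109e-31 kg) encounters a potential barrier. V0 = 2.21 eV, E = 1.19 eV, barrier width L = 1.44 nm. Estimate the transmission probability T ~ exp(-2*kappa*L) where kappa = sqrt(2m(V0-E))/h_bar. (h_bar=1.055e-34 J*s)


V0 - E = 1.02 eV = 1.6340e-19 J
kappa = sqrt(2 * m * (V0-E)) / h_bar
= sqrt(2 * 9.109e-31 * 1.6340e-19) / 1.055e-34
= 5.1717e+09 /m
2*kappa*L = 2 * 5.1717e+09 * 1.44e-9
= 14.8944
T = exp(-14.8944) = 3.399880e-07

3.399880e-07


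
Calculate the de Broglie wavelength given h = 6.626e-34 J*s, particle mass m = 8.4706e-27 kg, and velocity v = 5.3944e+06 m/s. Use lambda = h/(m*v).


lambda = h / (m * v)
= 6.626e-34 / (8.4706e-27 * 5.3944e+06)
= 6.626e-34 / 4.5694e-20
= 1.4501e-14 m

1.4501e-14


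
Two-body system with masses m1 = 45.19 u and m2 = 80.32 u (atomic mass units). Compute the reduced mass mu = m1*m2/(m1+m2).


mu = m1 * m2 / (m1 + m2)
= 45.19 * 80.32 / (45.19 + 80.32)
= 3629.6608 / 125.51
= 28.9193 u

28.9193


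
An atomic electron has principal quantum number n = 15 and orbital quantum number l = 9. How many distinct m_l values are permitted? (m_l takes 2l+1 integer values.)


m_l ranges from -l to +l in integer steps
So m_l goes from -9 to +9
Count = 2l + 1 = 2*9 + 1
= 19

19


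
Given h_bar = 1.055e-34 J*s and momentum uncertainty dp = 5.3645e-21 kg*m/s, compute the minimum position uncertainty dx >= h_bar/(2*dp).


dx = h_bar / (2 * dp)
= 1.055e-34 / (2 * 5.3645e-21)
= 1.055e-34 / 1.0729e-20
= 9.8332e-15 m

9.8332e-15


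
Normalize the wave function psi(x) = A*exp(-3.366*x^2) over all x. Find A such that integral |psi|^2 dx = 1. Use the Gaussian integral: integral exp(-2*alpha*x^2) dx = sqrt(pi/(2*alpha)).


integral |psi|^2 dx = A^2 * sqrt(pi/(2*alpha)) = 1
A^2 = sqrt(2*alpha/pi)
= sqrt(2 * 3.366 / pi)
= 1.463852
A = sqrt(1.463852)
= 1.2099

1.2099


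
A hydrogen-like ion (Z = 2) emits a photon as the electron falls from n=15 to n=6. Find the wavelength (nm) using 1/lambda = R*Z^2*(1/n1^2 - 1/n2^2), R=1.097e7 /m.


1/lambda = R * Z^2 * (1/n1^2 - 1/n2^2)
= 1.097e7 * 2^2 * (1/6^2 - 1/15^2)
= 1.097e7 * 4 * (0.027778 - 0.004444)
= 1.0239e+06 /m
lambda = 1 / 1.0239e+06
= 976.6897 nm

976.6897


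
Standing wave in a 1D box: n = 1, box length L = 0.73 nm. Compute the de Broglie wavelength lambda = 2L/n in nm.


lambda = 2L / n
= 2 * 0.73 / 1
= 1.46 / 1
= 1.46 nm

1.46


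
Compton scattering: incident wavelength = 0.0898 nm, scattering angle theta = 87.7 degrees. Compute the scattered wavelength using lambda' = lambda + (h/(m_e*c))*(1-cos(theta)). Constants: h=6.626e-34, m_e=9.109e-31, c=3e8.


Compton wavelength: h/(m_e*c) = 2.4247e-12 m
d_lambda = 2.4247e-12 * (1 - cos(87.7 deg))
= 2.4247e-12 * 0.959868
= 2.3274e-12 m = 0.002327 nm
lambda' = 0.0898 + 0.002327
= 0.092127 nm

0.092127


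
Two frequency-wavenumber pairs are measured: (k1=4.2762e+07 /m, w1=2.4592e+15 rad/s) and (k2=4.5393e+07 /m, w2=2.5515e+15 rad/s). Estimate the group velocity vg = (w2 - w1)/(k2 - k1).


vg = (w2 - w1) / (k2 - k1)
= (2.5515e+15 - 2.4592e+15) / (4.5393e+07 - 4.2762e+07)
= 9.2300e+13 / 2.6310e+06
= 3.5082e+07 m/s

3.5082e+07


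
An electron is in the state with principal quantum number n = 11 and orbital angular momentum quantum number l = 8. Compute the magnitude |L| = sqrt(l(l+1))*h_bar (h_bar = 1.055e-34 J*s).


L = sqrt(l*(l+1)) * h_bar
= sqrt(8 * 9) * 1.055e-34
= sqrt(72) * 1.055e-34
= 8.4853 * 1.055e-34
= 8.9520e-34 J*s

8.9520e-34


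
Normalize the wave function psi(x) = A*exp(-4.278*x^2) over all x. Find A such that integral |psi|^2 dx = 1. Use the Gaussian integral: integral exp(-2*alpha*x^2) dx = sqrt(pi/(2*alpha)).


integral |psi|^2 dx = A^2 * sqrt(pi/(2*alpha)) = 1
A^2 = sqrt(2*alpha/pi)
= sqrt(2 * 4.278 / pi)
= 1.650291
A = sqrt(1.650291)
= 1.2846

1.2846


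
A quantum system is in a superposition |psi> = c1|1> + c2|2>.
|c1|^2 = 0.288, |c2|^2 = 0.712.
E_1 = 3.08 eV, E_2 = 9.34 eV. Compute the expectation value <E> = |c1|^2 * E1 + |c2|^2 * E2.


<E> = |c1|^2 * E1 + |c2|^2 * E2
= 0.288 * 3.08 + 0.712 * 9.34
= 0.887 + 6.6501
= 7.5371 eV

7.5371


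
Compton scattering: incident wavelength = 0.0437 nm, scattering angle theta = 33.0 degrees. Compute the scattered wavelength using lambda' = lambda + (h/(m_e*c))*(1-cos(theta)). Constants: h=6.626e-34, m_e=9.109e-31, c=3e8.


Compton wavelength: h/(m_e*c) = 2.4247e-12 m
d_lambda = 2.4247e-12 * (1 - cos(33.0 deg))
= 2.4247e-12 * 0.161329
= 3.9118e-13 m = 0.000391 nm
lambda' = 0.0437 + 0.000391
= 0.044091 nm

0.044091


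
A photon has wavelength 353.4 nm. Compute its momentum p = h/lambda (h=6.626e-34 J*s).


p = h / lambda
= 6.626e-34 / (353.4e-9)
= 6.626e-34 / 3.5340e-07
= 1.8749e-27 kg*m/s

1.8749e-27


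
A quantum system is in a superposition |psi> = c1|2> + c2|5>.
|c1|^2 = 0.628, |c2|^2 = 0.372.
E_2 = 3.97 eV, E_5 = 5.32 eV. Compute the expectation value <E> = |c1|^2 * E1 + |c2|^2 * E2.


<E> = |c1|^2 * E1 + |c2|^2 * E2
= 0.628 * 3.97 + 0.372 * 5.32
= 2.4932 + 1.979
= 4.4722 eV

4.4722


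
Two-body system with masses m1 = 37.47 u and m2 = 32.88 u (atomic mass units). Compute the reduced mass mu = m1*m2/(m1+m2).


mu = m1 * m2 / (m1 + m2)
= 37.47 * 32.88 / (37.47 + 32.88)
= 1232.0136 / 70.35
= 17.5126 u

17.5126


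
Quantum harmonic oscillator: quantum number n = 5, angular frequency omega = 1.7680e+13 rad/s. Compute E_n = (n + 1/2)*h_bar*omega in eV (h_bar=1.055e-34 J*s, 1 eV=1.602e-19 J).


E = (n + 1/2) * h_bar * omega
= (5 + 0.5) * 1.055e-34 * 1.7680e+13
= 5.5 * 1.8652e-21
= 1.0259e-20 J
= 0.064 eV

0.064


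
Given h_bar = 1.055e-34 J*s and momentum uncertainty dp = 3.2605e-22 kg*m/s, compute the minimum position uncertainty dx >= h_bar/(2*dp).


dx = h_bar / (2 * dp)
= 1.055e-34 / (2 * 3.2605e-22)
= 1.055e-34 / 6.5210e-22
= 1.6179e-13 m

1.6179e-13


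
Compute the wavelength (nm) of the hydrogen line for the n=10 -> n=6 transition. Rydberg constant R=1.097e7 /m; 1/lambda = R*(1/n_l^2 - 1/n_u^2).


1/lambda = R * (1/n_l^2 - 1/n_u^2)
= 1.097e7 * (1/6^2 - 1/10^2)
= 1.097e7 * (0.027778 - 0.01)
= 1.097e7 * 0.017778
= 1.9502e+05 /m
lambda = 1 / 1.9502e+05 = 5127.6208 nm

5127.6208


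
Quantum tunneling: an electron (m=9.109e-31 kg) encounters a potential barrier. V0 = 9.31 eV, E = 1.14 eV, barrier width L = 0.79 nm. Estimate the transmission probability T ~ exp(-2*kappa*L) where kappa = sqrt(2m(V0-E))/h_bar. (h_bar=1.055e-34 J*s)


V0 - E = 8.17 eV = 1.3088e-18 J
kappa = sqrt(2 * m * (V0-E)) / h_bar
= sqrt(2 * 9.109e-31 * 1.3088e-18) / 1.055e-34
= 1.4637e+10 /m
2*kappa*L = 2 * 1.4637e+10 * 0.79e-9
= 23.1258
T = exp(-23.1258) = 9.048597e-11

9.048597e-11


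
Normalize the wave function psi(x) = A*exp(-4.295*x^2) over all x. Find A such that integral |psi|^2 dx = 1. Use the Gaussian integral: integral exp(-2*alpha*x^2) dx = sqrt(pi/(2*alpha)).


integral |psi|^2 dx = A^2 * sqrt(pi/(2*alpha)) = 1
A^2 = sqrt(2*alpha/pi)
= sqrt(2 * 4.295 / pi)
= 1.653566
A = sqrt(1.653566)
= 1.2859

1.2859


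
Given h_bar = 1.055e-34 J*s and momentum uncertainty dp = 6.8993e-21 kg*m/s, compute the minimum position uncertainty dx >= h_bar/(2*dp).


dx = h_bar / (2 * dp)
= 1.055e-34 / (2 * 6.8993e-21)
= 1.055e-34 / 1.3799e-20
= 7.6457e-15 m

7.6457e-15


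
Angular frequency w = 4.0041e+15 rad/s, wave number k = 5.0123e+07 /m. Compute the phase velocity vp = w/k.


vp = w / k
= 4.0041e+15 / 5.0123e+07
= 7.9885e+07 m/s

7.9885e+07


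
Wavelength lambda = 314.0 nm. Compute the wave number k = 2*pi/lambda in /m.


k = 2 * pi / lambda
= 6.2832 / (314.0e-9)
= 6.2832 / 3.1400e-07
= 2.0010e+07 /m

2.0010e+07


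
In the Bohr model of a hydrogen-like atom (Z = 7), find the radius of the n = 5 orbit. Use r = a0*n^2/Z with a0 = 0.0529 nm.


r = a0 * n^2 / Z
= 0.0529 * 5^2 / 7
= 0.0529 * 25 / 7
= 0.1889 nm

0.1889


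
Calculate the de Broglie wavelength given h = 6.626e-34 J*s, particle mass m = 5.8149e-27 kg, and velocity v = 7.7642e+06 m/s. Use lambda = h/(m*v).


lambda = h / (m * v)
= 6.626e-34 / (5.8149e-27 * 7.7642e+06)
= 6.626e-34 / 4.5148e-20
= 1.4676e-14 m

1.4676e-14


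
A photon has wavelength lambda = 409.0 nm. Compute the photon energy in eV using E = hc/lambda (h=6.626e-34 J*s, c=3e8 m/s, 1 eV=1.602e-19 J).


E = hc / lambda
= (6.626e-34)(3e8) / (409.0e-9)
= 1.9878e-25 / 4.0900e-07
= 4.8601e-19 J
Converting to eV: 4.8601e-19 / 1.602e-19
= 3.0338 eV

3.0338


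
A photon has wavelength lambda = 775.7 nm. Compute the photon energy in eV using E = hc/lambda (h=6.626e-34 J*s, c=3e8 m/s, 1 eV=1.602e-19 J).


E = hc / lambda
= (6.626e-34)(3e8) / (775.7e-9)
= 1.9878e-25 / 7.7570e-07
= 2.5626e-19 J
Converting to eV: 2.5626e-19 / 1.602e-19
= 1.5996 eV

1.5996


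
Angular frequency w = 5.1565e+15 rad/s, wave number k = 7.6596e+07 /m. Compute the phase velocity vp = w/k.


vp = w / k
= 5.1565e+15 / 7.6596e+07
= 6.7321e+07 m/s

6.7321e+07


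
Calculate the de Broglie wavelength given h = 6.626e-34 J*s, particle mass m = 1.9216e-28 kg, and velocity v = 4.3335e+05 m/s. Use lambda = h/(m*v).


lambda = h / (m * v)
= 6.626e-34 / (1.9216e-28 * 4.3335e+05)
= 6.626e-34 / 8.3273e-23
= 7.9570e-12 m

7.9570e-12


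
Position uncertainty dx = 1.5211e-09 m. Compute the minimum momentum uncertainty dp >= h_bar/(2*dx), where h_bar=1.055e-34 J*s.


dp = h_bar / (2 * dx)
= 1.055e-34 / (2 * 1.5211e-09)
= 1.055e-34 / 3.0422e-09
= 3.4679e-26 kg*m/s

3.4679e-26


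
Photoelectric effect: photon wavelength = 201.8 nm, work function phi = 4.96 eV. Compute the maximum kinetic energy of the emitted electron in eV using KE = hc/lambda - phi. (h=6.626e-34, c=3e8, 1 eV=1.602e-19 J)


E_photon = hc / lambda
= (6.626e-34)(3e8) / (201.8e-9)
= 9.8503e-19 J
= 6.1488 eV
KE = E_photon - phi
= 6.1488 - 4.96
= 1.1888 eV

1.1888


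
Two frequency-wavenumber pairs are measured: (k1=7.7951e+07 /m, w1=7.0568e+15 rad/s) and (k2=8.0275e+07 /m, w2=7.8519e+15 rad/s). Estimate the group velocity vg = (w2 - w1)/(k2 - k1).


vg = (w2 - w1) / (k2 - k1)
= (7.8519e+15 - 7.0568e+15) / (8.0275e+07 - 7.7951e+07)
= 7.9510e+14 / 2.3240e+06
= 3.4213e+08 m/s

3.4213e+08


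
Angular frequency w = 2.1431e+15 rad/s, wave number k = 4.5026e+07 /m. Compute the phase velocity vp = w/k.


vp = w / k
= 2.1431e+15 / 4.5026e+07
= 4.7597e+07 m/s

4.7597e+07


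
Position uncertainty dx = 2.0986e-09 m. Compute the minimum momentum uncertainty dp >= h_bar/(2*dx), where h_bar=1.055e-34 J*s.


dp = h_bar / (2 * dx)
= 1.055e-34 / (2 * 2.0986e-09)
= 1.055e-34 / 4.1972e-09
= 2.5136e-26 kg*m/s

2.5136e-26


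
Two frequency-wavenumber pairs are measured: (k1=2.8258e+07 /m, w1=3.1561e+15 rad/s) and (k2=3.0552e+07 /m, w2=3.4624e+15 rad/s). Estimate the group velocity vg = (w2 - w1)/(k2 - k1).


vg = (w2 - w1) / (k2 - k1)
= (3.4624e+15 - 3.1561e+15) / (3.0552e+07 - 2.8258e+07)
= 3.0630e+14 / 2.2940e+06
= 1.3352e+08 m/s

1.3352e+08


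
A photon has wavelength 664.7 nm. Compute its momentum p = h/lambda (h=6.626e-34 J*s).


p = h / lambda
= 6.626e-34 / (664.7e-9)
= 6.626e-34 / 6.6470e-07
= 9.9684e-28 kg*m/s

9.9684e-28


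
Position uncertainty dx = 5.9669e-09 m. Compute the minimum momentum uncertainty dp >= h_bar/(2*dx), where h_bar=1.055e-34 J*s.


dp = h_bar / (2 * dx)
= 1.055e-34 / (2 * 5.9669e-09)
= 1.055e-34 / 1.1934e-08
= 8.8404e-27 kg*m/s

8.8404e-27


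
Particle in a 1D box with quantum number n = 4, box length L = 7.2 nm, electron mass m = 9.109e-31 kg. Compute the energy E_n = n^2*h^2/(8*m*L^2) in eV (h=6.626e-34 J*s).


E = n^2 * h^2 / (8 * m * L^2)
= 4^2 * (6.626e-34)^2 / (8 * 9.109e-31 * (7.2e-9)^2)
= 16 * 4.3904e-67 / (8 * 9.109e-31 * 5.1840e-17)
= 1.8595e-20 J
= 0.1161 eV

0.1161


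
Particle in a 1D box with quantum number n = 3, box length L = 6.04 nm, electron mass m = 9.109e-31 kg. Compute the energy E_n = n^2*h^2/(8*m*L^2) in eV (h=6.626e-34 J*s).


E = n^2 * h^2 / (8 * m * L^2)
= 3^2 * (6.626e-34)^2 / (8 * 9.109e-31 * (6.04e-9)^2)
= 9 * 4.3904e-67 / (8 * 9.109e-31 * 3.6482e-17)
= 1.4863e-20 J
= 0.0928 eV

0.0928


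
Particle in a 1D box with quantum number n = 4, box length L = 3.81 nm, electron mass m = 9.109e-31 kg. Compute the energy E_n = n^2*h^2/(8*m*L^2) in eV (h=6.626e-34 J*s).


E = n^2 * h^2 / (8 * m * L^2)
= 4^2 * (6.626e-34)^2 / (8 * 9.109e-31 * (3.81e-9)^2)
= 16 * 4.3904e-67 / (8 * 9.109e-31 * 1.4516e-17)
= 6.6407e-20 J
= 0.4145 eV

0.4145


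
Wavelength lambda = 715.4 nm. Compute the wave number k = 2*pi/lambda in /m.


k = 2 * pi / lambda
= 6.2832 / (715.4e-9)
= 6.2832 / 7.1540e-07
= 8.7828e+06 /m

8.7828e+06


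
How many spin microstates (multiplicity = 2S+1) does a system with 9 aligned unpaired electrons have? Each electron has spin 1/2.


Total spin S = N * (1/2) = 9 * 0.5 = 4.5
Spin multiplicity = 2S + 1
= 2 * 4.5 + 1
= 10

10


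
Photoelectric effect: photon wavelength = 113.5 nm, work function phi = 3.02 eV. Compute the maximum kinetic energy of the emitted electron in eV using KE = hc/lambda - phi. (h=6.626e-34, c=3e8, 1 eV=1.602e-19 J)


E_photon = hc / lambda
= (6.626e-34)(3e8) / (113.5e-9)
= 1.7514e-18 J
= 10.9324 eV
KE = E_photon - phi
= 10.9324 - 3.02
= 7.9124 eV

7.9124


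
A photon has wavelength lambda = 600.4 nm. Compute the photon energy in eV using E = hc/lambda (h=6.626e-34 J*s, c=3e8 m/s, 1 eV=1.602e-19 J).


E = hc / lambda
= (6.626e-34)(3e8) / (600.4e-9)
= 1.9878e-25 / 6.0040e-07
= 3.3108e-19 J
Converting to eV: 3.3108e-19 / 1.602e-19
= 2.0667 eV

2.0667


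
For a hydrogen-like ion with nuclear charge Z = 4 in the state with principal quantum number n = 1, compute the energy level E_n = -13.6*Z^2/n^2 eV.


E_n = -13.6 * Z^2 / n^2
= -13.6 * 4^2 / 1^2
= -13.6 * 16 / 1
= -217.6 eV

-217.6


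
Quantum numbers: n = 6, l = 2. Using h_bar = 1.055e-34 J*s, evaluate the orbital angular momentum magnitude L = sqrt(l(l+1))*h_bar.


L = sqrt(l*(l+1)) * h_bar
= sqrt(2 * 3) * 1.055e-34
= sqrt(6) * 1.055e-34
= 2.4495 * 1.055e-34
= 2.5842e-34 J*s

2.5842e-34


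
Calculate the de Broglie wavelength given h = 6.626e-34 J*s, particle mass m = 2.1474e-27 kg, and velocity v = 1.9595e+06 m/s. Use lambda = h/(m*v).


lambda = h / (m * v)
= 6.626e-34 / (2.1474e-27 * 1.9595e+06)
= 6.626e-34 / 4.2078e-21
= 1.5747e-13 m

1.5747e-13


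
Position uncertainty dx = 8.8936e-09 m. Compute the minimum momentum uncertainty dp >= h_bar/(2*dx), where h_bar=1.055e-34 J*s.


dp = h_bar / (2 * dx)
= 1.055e-34 / (2 * 8.8936e-09)
= 1.055e-34 / 1.7787e-08
= 5.9312e-27 kg*m/s

5.9312e-27


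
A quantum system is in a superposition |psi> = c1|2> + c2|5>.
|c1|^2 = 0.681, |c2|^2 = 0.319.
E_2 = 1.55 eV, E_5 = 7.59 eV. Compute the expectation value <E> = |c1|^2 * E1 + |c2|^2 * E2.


<E> = |c1|^2 * E1 + |c2|^2 * E2
= 0.681 * 1.55 + 0.319 * 7.59
= 1.0556 + 2.4212
= 3.4768 eV

3.4768


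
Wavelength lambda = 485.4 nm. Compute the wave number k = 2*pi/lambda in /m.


k = 2 * pi / lambda
= 6.2832 / (485.4e-9)
= 6.2832 / 4.8540e-07
= 1.2944e+07 /m

1.2944e+07


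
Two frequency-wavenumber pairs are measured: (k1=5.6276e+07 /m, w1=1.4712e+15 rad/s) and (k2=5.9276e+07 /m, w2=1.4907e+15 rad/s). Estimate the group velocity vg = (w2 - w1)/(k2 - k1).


vg = (w2 - w1) / (k2 - k1)
= (1.4907e+15 - 1.4712e+15) / (5.9276e+07 - 5.6276e+07)
= 1.9500e+13 / 3.0000e+06
= 6.5000e+06 m/s

6.5000e+06


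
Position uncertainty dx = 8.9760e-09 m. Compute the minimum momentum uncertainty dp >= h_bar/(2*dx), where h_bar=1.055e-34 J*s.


dp = h_bar / (2 * dx)
= 1.055e-34 / (2 * 8.9760e-09)
= 1.055e-34 / 1.7952e-08
= 5.8768e-27 kg*m/s

5.8768e-27


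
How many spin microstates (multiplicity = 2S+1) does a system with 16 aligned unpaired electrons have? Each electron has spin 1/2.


Total spin S = N * (1/2) = 16 * 0.5 = 8.0
Spin multiplicity = 2S + 1
= 2 * 8.0 + 1
= 17

17


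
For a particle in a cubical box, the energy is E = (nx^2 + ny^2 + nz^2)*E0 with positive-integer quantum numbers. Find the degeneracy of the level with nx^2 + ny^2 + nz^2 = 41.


Enumerate all (nx, ny, nz) with nx^2 + ny^2 + nz^2 = 41:
(1,2,6)
(1,6,2)
(2,1,6)
(2,6,1)
(3,4,4)
(4,3,4)
(4,4,3)
(6,1,2)
(6,2,1)
Total degeneracy = 9

9


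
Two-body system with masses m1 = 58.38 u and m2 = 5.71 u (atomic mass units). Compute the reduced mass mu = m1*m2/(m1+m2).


mu = m1 * m2 / (m1 + m2)
= 58.38 * 5.71 / (58.38 + 5.71)
= 333.3498 / 64.09
= 5.2013 u

5.2013


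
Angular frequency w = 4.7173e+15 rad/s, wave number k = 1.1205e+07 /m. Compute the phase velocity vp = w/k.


vp = w / k
= 4.7173e+15 / 1.1205e+07
= 4.2100e+08 m/s

4.2100e+08


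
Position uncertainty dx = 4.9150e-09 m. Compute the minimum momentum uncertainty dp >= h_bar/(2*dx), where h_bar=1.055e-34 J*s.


dp = h_bar / (2 * dx)
= 1.055e-34 / (2 * 4.9150e-09)
= 1.055e-34 / 9.8300e-09
= 1.0732e-26 kg*m/s

1.0732e-26


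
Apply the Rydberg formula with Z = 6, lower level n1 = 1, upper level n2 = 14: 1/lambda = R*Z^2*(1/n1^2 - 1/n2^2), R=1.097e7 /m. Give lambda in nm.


1/lambda = R * Z^2 * (1/n1^2 - 1/n2^2)
= 1.097e7 * 6^2 * (1/1^2 - 1/14^2)
= 1.097e7 * 36 * (1.0 - 0.005102)
= 3.9291e+08 /m
lambda = 1 / 3.9291e+08
= 2.5451 nm

2.5451


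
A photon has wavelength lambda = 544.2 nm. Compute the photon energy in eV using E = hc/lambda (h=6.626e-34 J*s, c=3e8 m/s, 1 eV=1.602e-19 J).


E = hc / lambda
= (6.626e-34)(3e8) / (544.2e-9)
= 1.9878e-25 / 5.4420e-07
= 3.6527e-19 J
Converting to eV: 3.6527e-19 / 1.602e-19
= 2.2801 eV

2.2801


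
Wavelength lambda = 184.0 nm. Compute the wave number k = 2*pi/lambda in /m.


k = 2 * pi / lambda
= 6.2832 / (184.0e-9)
= 6.2832 / 1.8400e-07
= 3.4148e+07 /m

3.4148e+07


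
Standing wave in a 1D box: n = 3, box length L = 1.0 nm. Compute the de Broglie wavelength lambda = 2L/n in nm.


lambda = 2L / n
= 2 * 1.0 / 3
= 2.0 / 3
= 0.6667 nm

0.6667


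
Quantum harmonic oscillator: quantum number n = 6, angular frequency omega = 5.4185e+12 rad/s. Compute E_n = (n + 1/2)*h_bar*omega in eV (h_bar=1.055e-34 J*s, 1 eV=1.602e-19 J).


E = (n + 1/2) * h_bar * omega
= (6 + 0.5) * 1.055e-34 * 5.4185e+12
= 6.5 * 5.7165e-22
= 3.7157e-21 J
= 0.0232 eV

0.0232


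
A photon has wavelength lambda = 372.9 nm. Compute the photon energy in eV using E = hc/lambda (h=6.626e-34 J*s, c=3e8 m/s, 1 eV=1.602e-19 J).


E = hc / lambda
= (6.626e-34)(3e8) / (372.9e-9)
= 1.9878e-25 / 3.7290e-07
= 5.3307e-19 J
Converting to eV: 5.3307e-19 / 1.602e-19
= 3.3275 eV

3.3275


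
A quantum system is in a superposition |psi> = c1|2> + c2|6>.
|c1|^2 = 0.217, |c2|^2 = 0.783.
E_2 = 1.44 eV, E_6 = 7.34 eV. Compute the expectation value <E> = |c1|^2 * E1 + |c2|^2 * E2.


<E> = |c1|^2 * E1 + |c2|^2 * E2
= 0.217 * 1.44 + 0.783 * 7.34
= 0.3125 + 5.7472
= 6.0597 eV

6.0597


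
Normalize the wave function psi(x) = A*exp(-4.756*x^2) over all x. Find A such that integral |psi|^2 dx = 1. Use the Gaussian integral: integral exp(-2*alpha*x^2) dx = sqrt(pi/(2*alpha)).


integral |psi|^2 dx = A^2 * sqrt(pi/(2*alpha)) = 1
A^2 = sqrt(2*alpha/pi)
= sqrt(2 * 4.756 / pi)
= 1.740047
A = sqrt(1.740047)
= 1.3191

1.3191


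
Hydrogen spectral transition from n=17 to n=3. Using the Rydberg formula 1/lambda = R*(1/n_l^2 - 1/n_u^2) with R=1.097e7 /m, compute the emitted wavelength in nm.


1/lambda = R * (1/n_l^2 - 1/n_u^2)
= 1.097e7 * (1/3^2 - 1/17^2)
= 1.097e7 * (0.111111 - 0.00346)
= 1.097e7 * 0.107651
= 1.1809e+06 /m
lambda = 1 / 1.1809e+06 = 846.7899 nm

846.7899


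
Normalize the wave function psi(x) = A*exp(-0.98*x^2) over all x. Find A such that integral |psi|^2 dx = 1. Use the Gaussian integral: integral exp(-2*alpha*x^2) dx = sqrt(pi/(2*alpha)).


integral |psi|^2 dx = A^2 * sqrt(pi/(2*alpha)) = 1
A^2 = sqrt(2*alpha/pi)
= sqrt(2 * 0.98 / pi)
= 0.789865
A = sqrt(0.789865)
= 0.8887

0.8887


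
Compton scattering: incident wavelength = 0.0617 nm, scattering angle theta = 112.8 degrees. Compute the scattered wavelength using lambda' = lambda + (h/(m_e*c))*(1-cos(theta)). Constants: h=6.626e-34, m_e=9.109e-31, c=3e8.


Compton wavelength: h/(m_e*c) = 2.4247e-12 m
d_lambda = 2.4247e-12 * (1 - cos(112.8 deg))
= 2.4247e-12 * 1.387516
= 3.3643e-12 m = 0.003364 nm
lambda' = 0.0617 + 0.003364
= 0.065064 nm

0.065064


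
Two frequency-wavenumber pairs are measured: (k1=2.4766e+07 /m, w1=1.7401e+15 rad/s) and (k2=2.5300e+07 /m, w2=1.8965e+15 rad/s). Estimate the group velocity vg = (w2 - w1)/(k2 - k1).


vg = (w2 - w1) / (k2 - k1)
= (1.8965e+15 - 1.7401e+15) / (2.5300e+07 - 2.4766e+07)
= 1.5640e+14 / 5.3400e+05
= 2.9288e+08 m/s

2.9288e+08


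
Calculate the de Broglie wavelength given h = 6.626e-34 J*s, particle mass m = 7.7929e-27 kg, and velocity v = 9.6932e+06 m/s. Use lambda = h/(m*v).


lambda = h / (m * v)
= 6.626e-34 / (7.7929e-27 * 9.6932e+06)
= 6.626e-34 / 7.5538e-20
= 8.7717e-15 m

8.7717e-15
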